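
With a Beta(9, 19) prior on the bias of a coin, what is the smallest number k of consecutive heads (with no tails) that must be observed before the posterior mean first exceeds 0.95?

k = 353

After k heads and 0 tails the posterior is Beta(9+k, 19), with mean (9+k)/(9+19+k).
Set (9+k)/(28+k) > 0.95 and solve: k > (0.95·28 − 9)/(1 − 0.95) = 352.000.
The smallest integer exceeding 352.000 is 353, and checking k=353: (362)/(381) = 0.9501 > 0.95.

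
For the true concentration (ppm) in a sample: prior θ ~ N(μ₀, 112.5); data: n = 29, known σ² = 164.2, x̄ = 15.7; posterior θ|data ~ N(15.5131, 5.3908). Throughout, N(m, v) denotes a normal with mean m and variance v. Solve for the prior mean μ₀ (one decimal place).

μ₀ = 11.8

The posterior mean is a precision-weighted average: μ_n = (τ₀μ₀ + τ_data·x̄)/(τ₀+τ_data), with τ₀=1/σ₀² and τ_data=n/σ².
Here τ₀ = 1/112.5 = 0.008889 and τ_data = 29/164.2 = 0.176614, so τ_n = 0.185503.
Rearranging for μ₀: μ₀ = (μ_n·τ_n − τ_data·x̄)/τ₀ = (15.5131·0.185503 − 0.176614·15.7) / 0.008889 = 0.104887/0.008889 ≈ 11.8.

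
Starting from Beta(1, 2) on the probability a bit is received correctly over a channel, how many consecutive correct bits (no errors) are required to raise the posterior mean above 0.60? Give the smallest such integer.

k = 3

After k correct bits and 0 errors the posterior is Beta(1+k, 2), with mean (1+k)/(1+2+k).
Set (1+k)/(3+k) > 0.60 and solve: k > (0.60·3 − 1)/(1 − 0.60) = 2.000.
The smallest integer exceeding 2.000 is 3.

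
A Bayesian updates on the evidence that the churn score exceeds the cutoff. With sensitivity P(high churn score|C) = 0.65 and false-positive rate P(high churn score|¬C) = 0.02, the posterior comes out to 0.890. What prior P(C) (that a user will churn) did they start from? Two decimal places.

P(C) = 0.20

In odds form, posterior odds = prior odds × likelihood ratio, so prior odds = posterior odds ÷ LR.
Posterior odds = 0.890/(1−0.890) = 8.0909. LR = 0.65/0.02 = 32.5000.
Prior odds = 8.0909/32.5000 = 0.2490, so P(C) = 0.2490/(1+0.2490) ≈ 0.20.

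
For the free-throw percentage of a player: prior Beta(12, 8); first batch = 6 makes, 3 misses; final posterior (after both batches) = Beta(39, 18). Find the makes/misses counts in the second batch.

Sequential conjugate updates are equivalent to a single update on the pooled data, so total successes = posterior α − prior α and total failures = posterior β − prior β.
Total across both batches: 39−12=27 makes, 18−8=10 misses.
Subtract the first batch: 27−6=21 makes and 10−3=7 misses.

21 makes and 7 misses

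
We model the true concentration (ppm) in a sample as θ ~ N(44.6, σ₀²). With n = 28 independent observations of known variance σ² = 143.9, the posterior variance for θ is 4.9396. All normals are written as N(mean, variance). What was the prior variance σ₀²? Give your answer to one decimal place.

σ₀² = 127.1

For the Normal–Normal model with known σ², precisions add: τ_n = τ₀ + n/σ².
So 1/σ₀² = 1/4.9396 − 28/143.9 = 0.202446 − 0.194580 = 0.007866.
Hence σ₀² = 1/0.007866 ≈ 127.1.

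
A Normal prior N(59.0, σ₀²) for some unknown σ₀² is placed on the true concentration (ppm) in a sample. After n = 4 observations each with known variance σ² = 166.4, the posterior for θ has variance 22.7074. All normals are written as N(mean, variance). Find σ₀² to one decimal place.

σ₀² = 50.0

For the Normal–Normal model with known σ², precisions add: τ_n = τ₀ + n/σ².
So 1/σ₀² = 1/22.7074 − 4/166.4 = 0.044039 − 0.024038 = 0.020001.
Hence σ₀² = 1/0.020001 ≈ 50.0.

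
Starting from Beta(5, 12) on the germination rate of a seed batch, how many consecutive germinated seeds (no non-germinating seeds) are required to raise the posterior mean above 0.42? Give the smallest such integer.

k = 4

After k germinated seeds and 0 non-germinating seeds the posterior is Beta(5+k, 12), with mean (5+k)/(5+12+k).
Set (5+k)/(17+k) > 0.42 and solve: k > (0.42·17 − 5)/(1 − 0.42) = 3.690.
The smallest integer exceeding 3.690 is 4, and checking k=4: (9)/(21) = 0.4286 > 0.42.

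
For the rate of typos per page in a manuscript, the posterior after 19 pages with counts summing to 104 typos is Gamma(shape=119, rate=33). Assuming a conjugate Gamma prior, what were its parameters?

Gamma(shape=15, rate=14)

Gamma–Poisson conjugacy: posterior shape = α + Σxᵢ, posterior rate = β + n.
So α = 119 − 104 = 15 and β = 33 − 19 = 14.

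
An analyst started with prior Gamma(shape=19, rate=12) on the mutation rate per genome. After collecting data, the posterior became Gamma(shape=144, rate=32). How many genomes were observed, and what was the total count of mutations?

n = 20 genomes with total 125 mutations

Gamma–Poisson conjugacy: posterior shape = α + Σxᵢ, posterior rate = β + n.
Matching: Σxᵢ = 144 − 19 = 125 and n = 32 − 12 = 20.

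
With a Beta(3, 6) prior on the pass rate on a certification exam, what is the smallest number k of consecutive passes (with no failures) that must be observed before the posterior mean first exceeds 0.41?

k = 2

After k passes and 0 failures the posterior is Beta(3+k, 6), with mean (3+k)/(3+6+k).
Set (3+k)/(9+k) > 0.41 and solve: k > (0.41·9 − 3)/(1 − 0.41) = 1.169.
The smallest integer exceeding 1.169 is 2.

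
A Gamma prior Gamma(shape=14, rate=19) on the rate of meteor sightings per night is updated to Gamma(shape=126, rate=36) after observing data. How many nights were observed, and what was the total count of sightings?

n = 17 nights with total 112 sightings

A Gamma(α, β) prior (rate parametrization) on a Poisson rate with n observations summing to S gives posterior Gamma(α+S, β+n).
Matching: Σxᵢ = 126 − 14 = 112 and n = 36 − 19 = 17.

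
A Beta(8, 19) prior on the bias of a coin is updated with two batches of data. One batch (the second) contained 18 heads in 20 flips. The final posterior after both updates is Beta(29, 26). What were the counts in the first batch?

3 heads and 5 tails

Sequential conjugate updates are equivalent to a single update on the pooled data, so total successes = posterior α − prior α and total failures = posterior β − prior β.
Total across both batches: 29−8=21 heads, 26−19=7 tails.
Subtract the second batch: 21−18=3 heads and 7−2=5 tails.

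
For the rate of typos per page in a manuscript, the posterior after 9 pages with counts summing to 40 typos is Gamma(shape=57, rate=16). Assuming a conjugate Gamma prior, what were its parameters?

Gamma(shape=17, rate=7)

Gamma–Poisson conjugacy: posterior shape = α + Σxᵢ, posterior rate = β + n.
So α = 57 − 40 = 17 and β = 16 − 9 = 7.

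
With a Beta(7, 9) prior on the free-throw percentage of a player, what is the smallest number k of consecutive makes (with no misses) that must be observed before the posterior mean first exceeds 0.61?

After k makes and 0 misses the posterior is Beta(7+k, 9), with mean (7+k)/(7+9+k).
Set (7+k)/(16+k) > 0.61 and solve: k > (0.61·16 − 7)/(1 − 0.61) = 7.077.
The smallest integer exceeding 7.077 is 8.

k = 8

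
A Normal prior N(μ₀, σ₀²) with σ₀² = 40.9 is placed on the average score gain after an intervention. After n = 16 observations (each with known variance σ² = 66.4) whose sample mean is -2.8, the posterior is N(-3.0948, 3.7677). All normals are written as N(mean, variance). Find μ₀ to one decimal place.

The posterior mean is a precision-weighted average: μ_n = (τ₀μ₀ + τ_data·x̄)/(τ₀+τ_data), with τ₀=1/σ₀² and τ_data=n/σ².
Here τ₀ = 1/40.9 = 0.024450 and τ_data = 16/66.4 = 0.240964, so τ_n = 0.265414.
Rearranging for μ₀: μ₀ = (μ_n·τ_n − τ_data·x̄)/τ₀ = (-3.0948·0.265414 − 0.240964·-2.8) / 0.024450 = -0.146704/0.024450 ≈ -6.0.

μ₀ = -6.0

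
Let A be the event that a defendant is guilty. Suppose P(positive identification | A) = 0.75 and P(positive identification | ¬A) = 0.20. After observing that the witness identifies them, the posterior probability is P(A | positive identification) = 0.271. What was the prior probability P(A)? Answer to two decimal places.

P(A) = 0.09

Bayes' rule in odds form gives O(A|E) = O(A)·[P(E|A)/P(E|¬A)], hence O(A) = O(A|E)/LR.
Posterior odds = 0.271/(1−0.271) = 0.3717. LR = 0.75/0.20 = 3.7500.
Prior odds = 0.3717/3.7500 = 0.0991, so P(A) = 0.0991/(1+0.0991) ≈ 0.09.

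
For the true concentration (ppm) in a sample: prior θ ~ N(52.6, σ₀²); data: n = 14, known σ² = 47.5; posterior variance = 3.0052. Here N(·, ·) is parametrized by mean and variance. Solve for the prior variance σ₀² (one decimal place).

For the Normal–Normal model with known σ², precisions add: τ_n = τ₀ + n/σ².
So 1/σ₀² = 1/3.0052 − 14/47.5 = 0.332757 − 0.294737 = 0.038020.
Hence σ₀² = 1/0.038020 ≈ 26.3.

σ₀² = 26.3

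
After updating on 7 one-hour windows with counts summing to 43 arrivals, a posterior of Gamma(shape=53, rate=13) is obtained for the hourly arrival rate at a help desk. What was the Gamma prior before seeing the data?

A Gamma(α, β) prior (rate parametrization) on a Poisson rate with n observations summing to S gives posterior Gamma(α+S, β+n).
So α = 53 − 43 = 10 and β = 13 − 7 = 6.

Gamma(shape=10, rate=6)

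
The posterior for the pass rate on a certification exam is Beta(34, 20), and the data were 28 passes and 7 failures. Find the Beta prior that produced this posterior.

Beta is conjugate to the binomial likelihood: posterior = Beta(a+s, b+f).
Subtract the data counts: 34−28=6, 20−7=13.

Beta(6, 13)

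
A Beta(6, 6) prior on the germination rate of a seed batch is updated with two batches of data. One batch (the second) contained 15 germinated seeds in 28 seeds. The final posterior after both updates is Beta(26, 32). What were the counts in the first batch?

Because Beta–binomial updating is additive in the counts, the combined data contributed (α_post−α_prior, β_post−β_prior) successes and failures.
Total across both batches: 26−6=20 germinated seeds, 32−6=26 non-germinating seeds.
Subtract the second batch: 20−15=5 germinated seeds and 26−13=13 non-germinating seeds.

5 germinated seeds and 13 non-germinating seeds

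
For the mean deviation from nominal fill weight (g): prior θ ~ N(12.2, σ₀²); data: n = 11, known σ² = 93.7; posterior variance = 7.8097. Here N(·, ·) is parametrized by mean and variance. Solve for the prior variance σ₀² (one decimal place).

σ₀² = 93.9

Posterior precision equals prior precision plus data precision: 1/σ_n² = 1/σ₀² + n/σ².
So 1/σ₀² = 1/7.8097 − 11/93.7 = 0.128046 − 0.117396 = 0.010650.
Hence σ₀² = 1/0.010650 ≈ 93.9.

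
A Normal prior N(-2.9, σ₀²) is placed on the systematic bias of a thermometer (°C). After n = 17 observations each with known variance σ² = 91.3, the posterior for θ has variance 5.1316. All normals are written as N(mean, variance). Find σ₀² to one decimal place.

σ₀² = 115.3

For the Normal–Normal model with known σ², precisions add: τ_n = τ₀ + n/σ².
So 1/σ₀² = 1/5.1316 − 17/91.3 = 0.194871 − 0.186199 = 0.008672.
Hence σ₀² = 1/0.008672 ≈ 115.3.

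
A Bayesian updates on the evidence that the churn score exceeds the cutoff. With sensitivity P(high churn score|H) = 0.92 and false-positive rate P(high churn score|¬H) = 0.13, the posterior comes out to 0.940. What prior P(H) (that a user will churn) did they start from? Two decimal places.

P(H) = 0.69

In odds form, posterior odds = prior odds × likelihood ratio, so prior odds = posterior odds ÷ LR.
Posterior odds = 0.940/(1−0.940) = 15.6667. LR = 0.92/0.13 = 7.0769.
Prior odds = 15.6667/7.0769 = 2.2138, so P(H) = 2.2138/(1+2.2138) ≈ 0.69.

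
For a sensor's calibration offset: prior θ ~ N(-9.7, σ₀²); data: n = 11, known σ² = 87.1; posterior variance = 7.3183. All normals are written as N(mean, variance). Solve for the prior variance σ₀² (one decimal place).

σ₀² = 96.6

For the Normal–Normal model with known σ², precisions add: τ_n = τ₀ + n/σ².
So 1/σ₀² = 1/7.3183 − 11/87.1 = 0.136644 − 0.126292 = 0.010352.
Hence σ₀² = 1/0.010352 ≈ 96.6.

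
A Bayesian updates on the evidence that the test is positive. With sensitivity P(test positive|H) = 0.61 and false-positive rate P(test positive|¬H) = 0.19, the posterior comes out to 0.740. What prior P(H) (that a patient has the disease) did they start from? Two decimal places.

P(H) = 0.47

Bayes' rule in odds form gives O(H|E) = O(H)·[P(E|H)/P(E|¬H)], hence O(H) = O(H|E)/LR.
Posterior odds = 0.740/(1−0.740) = 2.8462. LR = 0.61/0.19 = 3.2105.
Prior odds = 2.8462/3.2105 = 0.8865, so P(H) = 0.8865/(1+0.8865) ≈ 0.47.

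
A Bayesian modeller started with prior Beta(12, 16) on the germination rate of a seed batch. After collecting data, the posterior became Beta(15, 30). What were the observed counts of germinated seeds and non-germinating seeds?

3 germinated seeds and 14 non-germinating seeds

A Beta(α, β) prior with s successes and f failures in binomial data gives a Beta(α+s, β+f) posterior.
Match parameters: s=15−12=3, f=30−16=14.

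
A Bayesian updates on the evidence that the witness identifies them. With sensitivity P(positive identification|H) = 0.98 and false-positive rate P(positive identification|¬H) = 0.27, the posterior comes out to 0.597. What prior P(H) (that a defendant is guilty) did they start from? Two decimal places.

P(H) = 0.29

Bayes' rule in odds form gives O(H|E) = O(H)·[P(E|H)/P(E|¬H)], hence O(H) = O(H|E)/LR.
Posterior odds = 0.597/(1−0.597) = 1.4814. LR = 0.98/0.27 = 3.6296.
Prior odds = 1.4814/3.6296 = 0.4081, so P(H) = 0.4081/(1+0.4081) ≈ 0.29.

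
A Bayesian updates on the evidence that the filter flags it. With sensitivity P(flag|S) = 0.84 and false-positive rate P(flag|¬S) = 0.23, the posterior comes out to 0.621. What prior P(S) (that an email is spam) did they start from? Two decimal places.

P(S) = 0.31

In odds form, posterior odds = prior odds × likelihood ratio, so prior odds = posterior odds ÷ LR.
Posterior odds = 0.621/(1−0.621) = 1.6385. LR = 0.84/0.23 = 3.6522.
Prior odds = 1.6385/3.6522 = 0.4486, so P(S) = 0.4486/(1+0.4486) ≈ 0.31.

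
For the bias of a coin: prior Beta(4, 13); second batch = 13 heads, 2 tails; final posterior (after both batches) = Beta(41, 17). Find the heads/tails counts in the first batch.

24 heads and 2 tails

Because Beta–binomial updating is additive in the counts, the combined data contributed (α_post−α_prior, β_post−β_prior) successes and failures.
Total across both batches: 41−4=37 heads, 17−13=4 tails.
Subtract the second batch: 37−13=24 heads and 4−2=2 tails.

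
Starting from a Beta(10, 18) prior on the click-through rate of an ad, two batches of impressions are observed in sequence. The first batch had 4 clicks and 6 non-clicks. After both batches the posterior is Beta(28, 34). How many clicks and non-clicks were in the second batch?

14 clicks and 10 non-clicks

Sequential conjugate updates are equivalent to a single update on the pooled data, so total successes = posterior α − prior α and total failures = posterior β − prior β.
Total across both batches: 28−10=18 clicks, 34−18=16 non-clicks.
Subtract the first batch: 18−4=14 clicks and 16−6=10 non-clicks.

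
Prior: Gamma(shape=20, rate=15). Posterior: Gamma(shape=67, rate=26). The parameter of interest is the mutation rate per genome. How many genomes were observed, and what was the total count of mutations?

Gamma–Poisson conjugacy: posterior shape = α + Σxᵢ, posterior rate = β + n.
Matching: Σxᵢ = 67 − 20 = 47 and n = 26 − 15 = 11.

n = 11 genomes with total 47 mutations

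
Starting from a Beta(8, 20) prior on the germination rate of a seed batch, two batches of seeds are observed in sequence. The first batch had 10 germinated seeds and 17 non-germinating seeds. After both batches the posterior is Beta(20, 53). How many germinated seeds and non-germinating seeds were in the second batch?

Because Beta–binomial updating is additive in the counts, the combined data contributed (α_post−α_prior, β_post−β_prior) successes and failures.
Total across both batches: 20−8=12 germinated seeds, 53−20=33 non-germinating seeds.
Subtract the first batch: 12−10=2 germinated seeds and 33−17=16 non-germinating seeds.

2 germinated seeds and 16 non-germinating seeds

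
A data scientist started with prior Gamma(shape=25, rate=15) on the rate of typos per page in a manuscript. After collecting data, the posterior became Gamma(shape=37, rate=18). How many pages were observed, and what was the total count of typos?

n = 3 pages with total 12 typos

Gamma–Poisson conjugacy: posterior shape = α + Σxᵢ, posterior rate = β + n.
Matching: Σxᵢ = 37 − 25 = 12 and n = 18 − 15 = 3.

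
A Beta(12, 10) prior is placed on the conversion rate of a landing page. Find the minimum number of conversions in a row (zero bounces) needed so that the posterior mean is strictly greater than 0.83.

k = 37

After k conversions and 0 bounces the posterior is Beta(12+k, 10), with mean (12+k)/(12+10+k).
Set (12+k)/(22+k) > 0.83 and solve: k > (0.83·22 − 12)/(1 − 0.83) = 36.824.
The smallest integer exceeding 36.824 is 37, and checking k=37: (49)/(59) = 0.8305 > 0.83.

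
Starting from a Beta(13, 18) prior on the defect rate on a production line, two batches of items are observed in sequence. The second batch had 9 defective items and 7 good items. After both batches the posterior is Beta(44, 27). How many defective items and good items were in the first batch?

Because Beta–binomial updating is additive in the counts, the combined data contributed (α_post−α_prior, β_post−β_prior) successes and failures.
Total across both batches: 44−13=31 defective items, 27−18=9 good items.
Subtract the second batch: 31−9=22 defective items and 9−7=2 good items.

22 defective items and 2 good items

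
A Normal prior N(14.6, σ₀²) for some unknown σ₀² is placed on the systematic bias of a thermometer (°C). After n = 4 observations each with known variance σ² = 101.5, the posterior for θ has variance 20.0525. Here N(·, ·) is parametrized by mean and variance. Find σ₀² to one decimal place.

Posterior precision equals prior precision plus data precision: 1/σ_n² = 1/σ₀² + n/σ².
So 1/σ₀² = 1/20.0525 − 4/101.5 = 0.049869 − 0.039409 = 0.010460.
Hence σ₀² = 1/0.010460 ≈ 95.6.

σ₀² = 95.6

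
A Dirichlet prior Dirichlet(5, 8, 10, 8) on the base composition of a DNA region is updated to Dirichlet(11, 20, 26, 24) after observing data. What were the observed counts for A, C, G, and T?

For a Dirichlet(α) prior with multinomial counts c, the posterior is Dirichlet(α + c) componentwise.
Counts are posterior − prior componentwise: 11−5=6, 20−8=12, 26−10=16, 24−8=16.

counts (6, 12, 16, 16)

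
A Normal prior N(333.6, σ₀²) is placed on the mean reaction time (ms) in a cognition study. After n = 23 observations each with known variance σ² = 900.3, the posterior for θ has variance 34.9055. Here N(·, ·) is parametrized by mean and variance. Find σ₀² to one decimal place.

For the Normal–Normal model with known σ², precisions add: τ_n = τ₀ + n/σ².
So 1/σ₀² = 1/34.9055 − 23/900.3 = 0.028649 − 0.025547 = 0.003102.
Hence σ₀² = 1/0.003102 ≈ 322.4.

σ₀² = 322.4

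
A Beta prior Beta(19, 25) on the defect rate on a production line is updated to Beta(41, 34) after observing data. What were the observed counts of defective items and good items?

22 defective items and 9 good items

Under Beta–binomial conjugacy the posterior parameters are (α+s, β+f).
Match parameters: s=41−19=22, f=34−25=9.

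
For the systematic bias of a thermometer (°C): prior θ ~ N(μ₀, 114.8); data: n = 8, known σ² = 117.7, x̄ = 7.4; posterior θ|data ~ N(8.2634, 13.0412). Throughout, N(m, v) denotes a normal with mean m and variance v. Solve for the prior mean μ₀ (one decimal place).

With known observation variance, the Normal–Normal posterior has precision τ_n = τ₀ + n/σ² and mean μ_n = (τ₀μ₀ + (n/σ²)x̄)/τ_n.
Here τ₀ = 1/114.8 = 0.008711 and τ_data = 8/117.7 = 0.067969, so τ_n = 0.076680.
Rearranging for μ₀: μ₀ = (μ_n·τ_n − τ_data·x̄)/τ₀ = (8.2634·0.076680 − 0.067969·7.4) / 0.008711 = 0.130667/0.008711 ≈ 15.0.

μ₀ = 15.0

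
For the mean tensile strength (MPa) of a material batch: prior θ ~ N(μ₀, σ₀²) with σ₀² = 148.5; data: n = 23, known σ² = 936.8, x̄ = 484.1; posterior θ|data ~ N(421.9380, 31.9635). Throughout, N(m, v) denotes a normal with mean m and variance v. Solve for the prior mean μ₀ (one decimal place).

μ₀ = 195.3

The posterior mean is a precision-weighted average: μ_n = (τ₀μ₀ + τ_data·x̄)/(τ₀+τ_data), with τ₀=1/σ₀² and τ_data=n/σ².
Here τ₀ = 1/148.5 = 0.006734 and τ_data = 23/936.8 = 0.024552, so τ_n = 0.031286.
Rearranging for μ₀: μ₀ = (μ_n·τ_n − τ_data·x̄)/τ₀ = (421.9380·0.031286 − 0.024552·484.1) / 0.006734 = 1.315129/0.006734 ≈ 195.3.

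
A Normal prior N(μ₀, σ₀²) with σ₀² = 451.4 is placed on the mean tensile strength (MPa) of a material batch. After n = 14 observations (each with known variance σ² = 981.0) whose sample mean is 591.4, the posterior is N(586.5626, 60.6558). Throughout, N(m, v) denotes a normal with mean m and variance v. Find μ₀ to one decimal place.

μ₀ = 555.4

The posterior mean is a precision-weighted average: μ_n = (τ₀μ₀ + τ_data·x̄)/(τ₀+τ_data), with τ₀=1/σ₀² and τ_data=n/σ².
Here τ₀ = 1/451.4 = 0.002215 and τ_data = 14/981.0 = 0.014271, so τ_n = 0.016486.
Rearranging for μ₀: μ₀ = (μ_n·τ_n − τ_data·x̄)/τ₀ = (586.5626·0.016486 − 0.014271·591.4) / 0.002215 = 1.230202/0.002215 ≈ 555.4.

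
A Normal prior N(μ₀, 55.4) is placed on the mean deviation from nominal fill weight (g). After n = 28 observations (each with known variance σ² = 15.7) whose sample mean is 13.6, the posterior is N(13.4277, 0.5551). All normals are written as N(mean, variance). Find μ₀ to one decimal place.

μ₀ = -3.6

With known observation variance, the Normal–Normal posterior has precision τ_n = τ₀ + n/σ² and mean μ_n = (τ₀μ₀ + (n/σ²)x̄)/τ_n.
Here τ₀ = 1/55.4 = 0.018051 and τ_data = 28/15.7 = 1.783439, so τ_n = 1.801490.
Rearranging for μ₀: μ₀ = (μ_n·τ_n − τ_data·x̄)/τ₀ = (13.4277·1.801490 − 1.783439·13.6) / 0.018051 = -0.064903/0.018051 ≈ -3.6.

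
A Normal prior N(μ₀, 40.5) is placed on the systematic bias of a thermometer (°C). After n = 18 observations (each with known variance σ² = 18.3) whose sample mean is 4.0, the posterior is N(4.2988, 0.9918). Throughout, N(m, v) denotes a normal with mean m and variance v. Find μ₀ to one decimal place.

The posterior mean is a precision-weighted average: μ_n = (τ₀μ₀ + τ_data·x̄)/(τ₀+τ_data), with τ₀=1/σ₀² and τ_data=n/σ².
Here τ₀ = 1/40.5 = 0.024691 and τ_data = 18/18.3 = 0.983607, so τ_n = 1.008298.
Rearranging for μ₀: μ₀ = (μ_n·τ_n − τ_data·x̄)/τ₀ = (4.2988·1.008298 − 0.983607·4.0) / 0.024691 = 0.400043/0.024691 ≈ 16.2.

μ₀ = 16.2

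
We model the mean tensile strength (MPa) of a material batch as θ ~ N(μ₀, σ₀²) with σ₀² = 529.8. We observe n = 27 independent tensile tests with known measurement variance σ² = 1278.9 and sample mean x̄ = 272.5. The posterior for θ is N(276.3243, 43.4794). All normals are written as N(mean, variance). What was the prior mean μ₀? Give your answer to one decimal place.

μ₀ = 319.1

The posterior mean is a precision-weighted average: μ_n = (τ₀μ₀ + τ_data·x̄)/(τ₀+τ_data), with τ₀=1/σ₀² and τ_data=n/σ².
Here τ₀ = 1/529.8 = 0.001888 and τ_data = 27/1278.9 = 0.021112, so τ_n = 0.023000.
Rearranging for μ₀: μ₀ = (μ_n·τ_n − τ_data·x̄)/τ₀ = (276.3243·0.023000 − 0.021112·272.5) / 0.001888 = 0.602439/0.001888 ≈ 319.1.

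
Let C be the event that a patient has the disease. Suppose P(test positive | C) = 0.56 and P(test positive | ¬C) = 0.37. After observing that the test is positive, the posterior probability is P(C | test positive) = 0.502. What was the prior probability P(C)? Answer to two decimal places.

P(C) = 0.40

In odds form, posterior odds = prior odds × likelihood ratio, so prior odds = posterior odds ÷ LR.
Posterior odds = 0.502/(1−0.502) = 1.0080. LR = 0.56/0.37 = 1.5135.
Prior odds = 1.0080/1.5135 = 0.6660, so P(C) = 0.6660/(1+0.6660) ≈ 0.40.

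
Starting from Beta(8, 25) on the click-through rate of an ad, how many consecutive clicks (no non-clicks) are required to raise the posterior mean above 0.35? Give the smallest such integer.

k = 6

After k clicks and 0 non-clicks the posterior is Beta(8+k, 25), with mean (8+k)/(8+25+k).
Set (8+k)/(33+k) > 0.35 and solve: k > (0.35·33 − 8)/(1 − 0.35) = 5.462.
The smallest integer exceeding 5.462 is 6.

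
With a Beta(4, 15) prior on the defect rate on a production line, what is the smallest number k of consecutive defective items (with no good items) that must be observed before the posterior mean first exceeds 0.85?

After k defective items and 0 good items the posterior is Beta(4+k, 15), with mean (4+k)/(4+15+k).
Set (4+k)/(19+k) > 0.85 and solve: k > (0.85·19 − 4)/(1 − 0.85) = 81.000.
The smallest integer exceeding 81.000 is 82.

k = 82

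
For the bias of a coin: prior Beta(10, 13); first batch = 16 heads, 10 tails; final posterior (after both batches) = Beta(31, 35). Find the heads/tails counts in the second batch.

Because Beta–binomial updating is additive in the counts, the combined data contributed (α_post−α_prior, β_post−β_prior) successes and failures.
Total across both batches: 31−10=21 heads, 35−13=22 tails.
Subtract the first batch: 21−16=5 heads and 22−10=12 tails.

5 heads and 12 tails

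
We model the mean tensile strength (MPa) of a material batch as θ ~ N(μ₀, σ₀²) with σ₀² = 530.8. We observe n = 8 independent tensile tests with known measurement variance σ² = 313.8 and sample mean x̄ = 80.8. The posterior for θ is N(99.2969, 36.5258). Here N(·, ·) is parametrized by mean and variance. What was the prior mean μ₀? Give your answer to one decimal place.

The posterior mean is a precision-weighted average: μ_n = (τ₀μ₀ + τ_data·x̄)/(τ₀+τ_data), with τ₀=1/σ₀² and τ_data=n/σ².
Here τ₀ = 1/530.8 = 0.001884 and τ_data = 8/313.8 = 0.025494, so τ_n = 0.027378.
Rearranging for μ₀: μ₀ = (μ_n·τ_n − τ_data·x̄)/τ₀ = (99.2969·0.027378 − 0.025494·80.8) / 0.001884 = 0.658635/0.001884 ≈ 349.6.

μ₀ = 349.6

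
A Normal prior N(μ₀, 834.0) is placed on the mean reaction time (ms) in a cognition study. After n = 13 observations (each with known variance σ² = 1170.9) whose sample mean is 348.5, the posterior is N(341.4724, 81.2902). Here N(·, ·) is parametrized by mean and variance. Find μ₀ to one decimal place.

With known observation variance, the Normal–Normal posterior has precision τ_n = τ₀ + n/σ² and mean μ_n = (τ₀μ₀ + (n/σ²)x̄)/τ_n.
Here τ₀ = 1/834.0 = 0.001199 and τ_data = 13/1170.9 = 0.011103, so τ_n = 0.012302.
Rearranging for μ₀: μ₀ = (μ_n·τ_n − τ_data·x̄)/τ₀ = (341.4724·0.012302 − 0.011103·348.5) / 0.001199 = 0.331398/0.001199 ≈ 276.4.

μ₀ = 276.4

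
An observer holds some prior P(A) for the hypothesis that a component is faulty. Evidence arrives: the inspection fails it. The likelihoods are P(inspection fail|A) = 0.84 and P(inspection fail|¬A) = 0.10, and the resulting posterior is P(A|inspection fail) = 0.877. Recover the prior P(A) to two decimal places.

P(A) = 0.46

Bayes' rule in odds form gives O(A|E) = O(A)·[P(E|A)/P(E|¬A)], hence O(A) = O(A|E)/LR.
Posterior odds = 0.877/(1−0.877) = 7.1301. LR = 0.84/0.10 = 8.4000.
Prior odds = 7.1301/8.4000 = 0.8488, so P(A) = 0.8488/(1+0.8488) ≈ 0.46.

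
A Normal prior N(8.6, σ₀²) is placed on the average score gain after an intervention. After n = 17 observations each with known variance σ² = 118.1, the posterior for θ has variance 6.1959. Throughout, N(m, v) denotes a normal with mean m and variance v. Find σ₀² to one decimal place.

For the Normal–Normal model with known σ², precisions add: τ_n = τ₀ + n/σ².
So 1/σ₀² = 1/6.1959 − 17/118.1 = 0.161397 − 0.143946 = 0.017451.
Hence σ₀² = 1/0.017451 ≈ 57.3.

σ₀² = 57.3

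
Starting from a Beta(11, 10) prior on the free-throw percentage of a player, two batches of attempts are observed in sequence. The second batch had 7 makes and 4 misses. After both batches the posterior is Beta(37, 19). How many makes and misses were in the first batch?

Because Beta–binomial updating is additive in the counts, the combined data contributed (α_post−α_prior, β_post−β_prior) successes and failures.
Total across both batches: 37−11=26 makes, 19−10=9 misses.
Subtract the second batch: 26−7=19 makes and 9−4=5 misses.

19 makes and 5 misses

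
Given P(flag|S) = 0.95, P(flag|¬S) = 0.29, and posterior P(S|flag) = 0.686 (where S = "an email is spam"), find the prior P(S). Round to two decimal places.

P(S) = 0.40

Bayes' rule in odds form gives O(S|E) = O(S)·[P(E|S)/P(E|¬S)], hence O(S) = O(S|E)/LR.
Posterior odds = 0.686/(1−0.686) = 2.1847. LR = 0.95/0.29 = 3.2759.
Prior odds = 2.1847/3.2759 = 0.6669, so P(S) = 0.6669/(1+0.6669) ≈ 0.40.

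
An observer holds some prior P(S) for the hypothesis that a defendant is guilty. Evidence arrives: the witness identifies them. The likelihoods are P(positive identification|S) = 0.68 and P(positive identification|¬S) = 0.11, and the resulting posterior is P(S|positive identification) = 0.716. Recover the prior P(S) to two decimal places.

Bayes' rule in odds form gives O(S|E) = O(S)·[P(E|S)/P(E|¬S)], hence O(S) = O(S|E)/LR.
Posterior odds = 0.716/(1−0.716) = 2.5211. LR = 0.68/0.11 = 6.1818.
Prior odds = 2.5211/6.1818 = 0.4078, so P(S) = 0.4078/(1+0.4078) ≈ 0.29.

P(S) = 0.29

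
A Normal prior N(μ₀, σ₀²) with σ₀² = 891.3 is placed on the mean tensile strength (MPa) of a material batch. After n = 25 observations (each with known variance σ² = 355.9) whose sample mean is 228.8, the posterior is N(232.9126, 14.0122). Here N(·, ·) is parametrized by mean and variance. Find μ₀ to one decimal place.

With known observation variance, the Normal–Normal posterior has precision τ_n = τ₀ + n/σ² and mean μ_n = (τ₀μ₀ + (n/σ²)x̄)/τ_n.
Here τ₀ = 1/891.3 = 0.001122 and τ_data = 25/355.9 = 0.070244, so τ_n = 0.071366.
Rearranging for μ₀: μ₀ = (μ_n·τ_n − τ_data·x̄)/τ₀ = (232.9126·0.071366 − 0.070244·228.8) / 0.001122 = 0.550213/0.001122 ≈ 490.4.

μ₀ = 490.4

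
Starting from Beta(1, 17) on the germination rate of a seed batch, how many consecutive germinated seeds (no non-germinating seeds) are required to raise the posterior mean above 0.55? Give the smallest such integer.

After k germinated seeds and 0 non-germinating seeds the posterior is Beta(1+k, 17), with mean (1+k)/(1+17+k).
Set (1+k)/(18+k) > 0.55 and solve: k > (0.55·18 − 1)/(1 − 0.55) = 19.778.
The smallest integer exceeding 19.778 is 20, and checking k=20: (21)/(38) = 0.5526 > 0.55.

k = 20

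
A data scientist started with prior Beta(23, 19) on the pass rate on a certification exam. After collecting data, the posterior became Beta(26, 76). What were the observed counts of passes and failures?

A Beta(a, b) prior with s successes and f failures in binomial data gives a Beta(a+s, b+f) posterior.
Match parameters: s=26−23=3, f=76−19=57.

3 passes and 57 failures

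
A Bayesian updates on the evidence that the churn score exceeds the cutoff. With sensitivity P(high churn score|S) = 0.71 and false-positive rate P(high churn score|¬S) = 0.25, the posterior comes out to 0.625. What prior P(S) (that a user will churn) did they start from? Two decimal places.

In odds form, posterior odds = prior odds × likelihood ratio, so prior odds = posterior odds ÷ LR.
Posterior odds = 0.625/(1−0.625) = 1.6667. LR = 0.71/0.25 = 2.8400.
Prior odds = 1.6667/2.8400 = 0.5869, so P(S) = 0.5869/(1+0.5869) ≈ 0.37.

P(S) = 0.37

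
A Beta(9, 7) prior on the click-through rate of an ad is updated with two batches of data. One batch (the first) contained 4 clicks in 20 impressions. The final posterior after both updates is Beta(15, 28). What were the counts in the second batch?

Because Beta–binomial updating is additive in the counts, the combined data contributed (α_post−α_prior, β_post−β_prior) successes and failures.
Total across both batches: 15−9=6 clicks, 28−7=21 non-clicks.
Subtract the first batch: 6−4=2 clicks and 21−16=5 non-clicks.

2 clicks and 5 non-clicks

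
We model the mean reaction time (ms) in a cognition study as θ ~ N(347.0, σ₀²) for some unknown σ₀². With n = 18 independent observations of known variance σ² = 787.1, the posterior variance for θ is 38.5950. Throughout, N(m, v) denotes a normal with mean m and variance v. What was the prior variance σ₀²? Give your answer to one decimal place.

σ₀² = 328.8

For the Normal–Normal model with known σ², precisions add: τ_n = τ₀ + n/σ².
So 1/σ₀² = 1/38.5950 − 18/787.1 = 0.025910 − 0.022869 = 0.003041.
Hence σ₀² = 1/0.003041 ≈ 328.8.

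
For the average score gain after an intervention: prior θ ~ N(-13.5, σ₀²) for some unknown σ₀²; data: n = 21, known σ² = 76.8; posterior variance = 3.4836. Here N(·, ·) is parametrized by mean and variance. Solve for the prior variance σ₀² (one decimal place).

For the Normal–Normal model with known σ², precisions add: τ_n = τ₀ + n/σ².
So 1/σ₀² = 1/3.4836 − 21/76.8 = 0.287059 − 0.273438 = 0.013621.
Hence σ₀² = 1/0.013621 ≈ 73.4.

σ₀² = 73.4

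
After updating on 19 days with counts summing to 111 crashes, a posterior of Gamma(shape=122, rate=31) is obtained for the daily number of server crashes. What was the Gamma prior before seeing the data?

Gamma(shape=11, rate=12)

Gamma–Poisson conjugacy: posterior shape = α + Σxᵢ, posterior rate = β + n.
So α = 122 − 111 = 11 and β = 31 − 19 = 12.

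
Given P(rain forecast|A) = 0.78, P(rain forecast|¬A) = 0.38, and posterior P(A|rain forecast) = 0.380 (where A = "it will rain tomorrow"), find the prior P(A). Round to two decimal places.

In odds form, posterior odds = prior odds × likelihood ratio, so prior odds = posterior odds ÷ LR.
Posterior odds = 0.380/(1−0.380) = 0.6129. LR = 0.78/0.38 = 2.0526.
Prior odds = 0.6129/2.0526 = 0.2986, so P(A) = 0.2986/(1+0.2986) ≈ 0.23.

P(A) = 0.23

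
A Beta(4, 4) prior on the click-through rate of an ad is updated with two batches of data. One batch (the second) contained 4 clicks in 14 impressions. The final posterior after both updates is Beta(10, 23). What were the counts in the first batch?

2 clicks and 9 non-clicks

Because Beta–binomial updating is additive in the counts, the combined data contributed (α_post−α_prior, β_post−β_prior) successes and failures.
Total across both batches: 10−4=6 clicks, 23−4=19 non-clicks.
Subtract the second batch: 6−4=2 clicks and 19−10=9 non-clicks.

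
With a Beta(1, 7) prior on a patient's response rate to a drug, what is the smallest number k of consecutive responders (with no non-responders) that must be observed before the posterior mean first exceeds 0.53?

After k responders and 0 non-responders the posterior is Beta(1+k, 7), with mean (1+k)/(1+7+k).
Set (1+k)/(8+k) > 0.53 and solve: k > (0.53·8 − 1)/(1 − 0.53) = 6.894.
The smallest integer exceeding 6.894 is 7.

k = 7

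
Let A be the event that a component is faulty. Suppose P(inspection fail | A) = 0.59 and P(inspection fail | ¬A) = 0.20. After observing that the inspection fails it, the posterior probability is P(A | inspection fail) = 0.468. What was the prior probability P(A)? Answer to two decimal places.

P(A) = 0.23

In odds form, posterior odds = prior odds × likelihood ratio, so prior odds = posterior odds ÷ LR.
Posterior odds = 0.468/(1−0.468) = 0.8797. LR = 0.59/0.20 = 2.9500.
Prior odds = 0.8797/2.9500 = 0.2982, so P(A) = 0.2982/(1+0.2982) ≈ 0.23.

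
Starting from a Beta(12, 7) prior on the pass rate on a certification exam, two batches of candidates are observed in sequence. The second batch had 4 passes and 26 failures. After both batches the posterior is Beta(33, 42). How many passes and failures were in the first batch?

17 passes and 9 failures

Sequential conjugate updates are equivalent to a single update on the pooled data, so total successes = posterior α − prior α and total failures = posterior β − prior β.
Total across both batches: 33−12=21 passes, 42−7=35 failures.
Subtract the second batch: 21−4=17 passes and 35−26=9 failures.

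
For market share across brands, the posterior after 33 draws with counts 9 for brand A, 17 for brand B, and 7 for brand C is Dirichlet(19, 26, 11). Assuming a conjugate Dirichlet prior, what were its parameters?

For a Dirichlet(α) prior with multinomial counts c, the posterior is Dirichlet(α + c) componentwise.
Subtract each count from the matching posterior parameter: 19−9=10, 26−17=9, 11−7=4.

Dirichlet(10, 9, 4)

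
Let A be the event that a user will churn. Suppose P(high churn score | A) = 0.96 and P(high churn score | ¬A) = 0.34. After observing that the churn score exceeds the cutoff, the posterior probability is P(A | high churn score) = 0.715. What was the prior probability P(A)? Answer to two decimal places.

P(A) = 0.47

In odds form, posterior odds = prior odds × likelihood ratio, so prior odds = posterior odds ÷ LR.
Posterior odds = 0.715/(1−0.715) = 2.5088. LR = 0.96/0.34 = 2.8235.
Prior odds = 2.5088/2.8235 = 0.8885, so P(A) = 0.8885/(1+0.8885) ≈ 0.47.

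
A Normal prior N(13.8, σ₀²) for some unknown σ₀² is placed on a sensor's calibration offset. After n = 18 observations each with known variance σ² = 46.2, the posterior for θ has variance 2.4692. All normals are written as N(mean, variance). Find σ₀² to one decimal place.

σ₀² = 65.0

For the Normal–Normal model with known σ², precisions add: τ_n = τ₀ + n/σ².
So 1/σ₀² = 1/2.4692 − 18/46.2 = 0.404989 − 0.389610 = 0.015379.
Hence σ₀² = 1/0.015379 ≈ 65.0.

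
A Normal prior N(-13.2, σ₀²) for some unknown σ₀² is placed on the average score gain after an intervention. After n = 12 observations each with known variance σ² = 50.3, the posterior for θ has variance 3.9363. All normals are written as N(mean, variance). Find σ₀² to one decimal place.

σ₀² = 64.6

For the Normal–Normal model with known σ², precisions add: τ_n = τ₀ + n/σ².
So 1/σ₀² = 1/3.9363 − 12/50.3 = 0.254046 − 0.238569 = 0.015477.
Hence σ₀² = 1/0.015477 ≈ 64.6.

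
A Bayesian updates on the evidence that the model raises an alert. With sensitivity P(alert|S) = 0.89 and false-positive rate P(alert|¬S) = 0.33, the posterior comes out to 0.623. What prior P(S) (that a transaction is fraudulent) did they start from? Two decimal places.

P(S) = 0.38

In odds form, posterior odds = prior odds × likelihood ratio, so prior odds = posterior odds ÷ LR.
Posterior odds = 0.623/(1−0.623) = 1.6525. LR = 0.89/0.33 = 2.6970.
Prior odds = 1.6525/2.6970 = 0.6127, so P(S) = 0.6127/(1+0.6127) ≈ 0.38.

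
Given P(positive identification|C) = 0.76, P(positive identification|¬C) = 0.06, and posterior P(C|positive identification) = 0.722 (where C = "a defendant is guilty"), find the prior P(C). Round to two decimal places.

Bayes' rule in odds form gives O(C|E) = O(C)·[P(E|C)/P(E|¬C)], hence O(C) = O(C|E)/LR.
Posterior odds = 0.722/(1−0.722) = 2.5971. LR = 0.76/0.06 = 12.6667.
Prior odds = 2.5971/12.6667 = 0.2050, so P(C) = 0.2050/(1+0.2050) ≈ 0.17.

P(C) = 0.17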